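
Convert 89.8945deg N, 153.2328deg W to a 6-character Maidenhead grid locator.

BR39jv

Shift to the Maidenhead origin (180°W, 90°S): lon 26.7672, lat 179.8945.
Field: 26.7672/20 → 1 → B, 179.8945/10 → 17 → R; chars BR.
Square: 6.7672/2 → 3, 9.8945/1 → 9; chars 39.
Subsquare: 0.7672/0.0833333 → 9 → j, 0.8945/0.0416667 → 21 → v; chars jv.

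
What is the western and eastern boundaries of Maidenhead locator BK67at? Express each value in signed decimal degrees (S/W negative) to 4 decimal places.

Field B=1, K=10: +1·20° lon, +10·10° lat → SW at lon -160°, lat 10°.
Square 6, 7: +6·2° lon, +7·1° lat → SW at lon -148°, lat 17°.
Subsquare a=0, t=19: +0·0.0833333° lon, +19·0.0416667° lat → SW at lon -148°, lat 17.7917°.
Cell spans 0.0833333° lon × 0.0416667° lat.
west -148.0000, east -147.9167.

-148.0000, -147.9167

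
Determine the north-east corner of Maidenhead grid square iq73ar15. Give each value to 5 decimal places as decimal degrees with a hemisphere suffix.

73.73333° N, 5.98333° W

Field I=8, Q=16: +8·20° lon, +16·10° lat → SW at lon -20°, lat 70°.
Square 7, 3: +7·2° lon, +3·1° lat → SW at lon -6°, lat 73°.
Subsquare a=0, r=17: +0·0.0833333° lon, +17·0.0416667° lat → SW at lon -6°, lat 73.7083°.
Extended square 1, 5: +1·0.00833333° lon, +5·0.00416667° lat → SW at lon -5.99167°, lat 73.7292°.
Cell spans 0.00833333° lon × 0.00416667° lat. NE corner is SW corner plus one full cell.
latitude 73.73333° N, longitude 5.98333° W.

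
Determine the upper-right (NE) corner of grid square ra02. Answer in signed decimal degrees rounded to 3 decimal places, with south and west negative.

Field R=17, A=0: +17·20° lon, +0·10° lat → SW at lon 160°, lat -90°.
Square 0, 2: +0·2° lon, +2·1° lat → SW at lon 160°, lat -88°.
Cell spans 2° lon × 1° lat. NE corner is SW corner plus one full cell.
latitude -87.000, longitude 162.000.

-87.000, 162.000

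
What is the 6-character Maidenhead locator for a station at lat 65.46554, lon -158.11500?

BP05wl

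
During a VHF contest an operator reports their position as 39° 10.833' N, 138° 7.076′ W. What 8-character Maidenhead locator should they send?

CM09we53

Add 180° to longitude and 90° to latitude: 41.88207, 129.18055.
Field: lon ⌊41.88207/20⌋ = 2 → C; lat ⌊129.18055/10⌋ = 12 → M.
Square: lon ⌊1.88207/2⌋ = 0; lat ⌊9.18055/1⌋ = 9.
Subsquare: lon ⌊1.88207/0.0833333⌋ = 22 → w; lat ⌊0.18055/0.0416667⌋ = 4 → e.
Extended square: lon ⌊0.04873/0.00833333⌋ = 5; lat ⌊0.01388/0.00416667⌋ = 3.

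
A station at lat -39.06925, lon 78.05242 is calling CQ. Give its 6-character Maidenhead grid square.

MF90aw

Add 180° to longitude and 90° to latitude: 258.0524, 50.9308.
Field (20°×10°, letters A–R): lon ⌊258.0524/20⌋ = 12 → M; lat ⌊50.9308/10⌋ = 5 → F.
Square (2°×1°, digits 0–9): lon ⌊18.0524/2⌋ = 9; lat ⌊0.9308/1⌋ = 0.
Subsquare (5′×2.5′, letters a–x): lon ⌊0.0524/0.0833333⌋ = 0 → a; lat ⌊0.9308/0.0416667⌋ = 22 → w.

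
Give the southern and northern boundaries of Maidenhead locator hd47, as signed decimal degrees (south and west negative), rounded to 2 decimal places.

Field H=7, D=3: +7·20° lon, +3·10° lat → SW at lon -40°, lat -60°.
Square 4, 7: +4·2° lon, +7·1° lat → SW at lon -32°, lat -53°.
Cell spans 2° lon × 1° lat.
south -53.00, north -52.00.

-53.00, -52.00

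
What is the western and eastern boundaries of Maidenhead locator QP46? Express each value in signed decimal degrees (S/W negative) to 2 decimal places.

148.00, 150.00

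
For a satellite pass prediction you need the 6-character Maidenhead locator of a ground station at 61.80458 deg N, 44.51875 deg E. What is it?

LP21gt

Offset from 180°W / 90°S: lon 224.5188°, lat 151.8046°.
Field: lon ⌊224.5188/20⌋ = 11 → L; lat ⌊151.8046/10⌋ = 15 → P.
Square: lon ⌊4.5188/2⌋ = 2; lat ⌊1.8046/1⌋ = 1.
Subsquare: lon ⌊0.5188/0.0833333⌋ = 6 → g; lat ⌊0.8046/0.0416667⌋ = 19 → t.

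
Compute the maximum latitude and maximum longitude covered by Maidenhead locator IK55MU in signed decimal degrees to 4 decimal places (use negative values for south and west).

Field I=8, K=10: +8·20° lon, +10·10° lat → SW at lon -20°, lat 10°.
Square 5, 5: +5·2° lon, +5·1° lat → SW at lon -10°, lat 15°.
Subsquare m=12, u=20: +12·0.0833333° lon, +20·0.0416667° lat → SW at lon -9°, lat 15.8333°.
Cell spans 0.0833333° lon × 0.0416667° lat. NE corner is SW corner plus one full cell.
latitude 15.8750, longitude -8.9167.

15.8750, -8.9167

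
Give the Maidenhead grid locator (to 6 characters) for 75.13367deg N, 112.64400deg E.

OQ65hd

Add 180° to longitude and 90° to latitude: 292.6440, 165.1337.
Field: 292.6440/20 → 14 → O, 165.1337/10 → 16 → Q; chars OQ.
Square: 12.6440/2 → 6, 5.1337/1 → 5; chars 65.
Subsquare: 0.6440/0.0833333 → 7 → h, 0.1337/0.0416667 → 3 → d; chars hd.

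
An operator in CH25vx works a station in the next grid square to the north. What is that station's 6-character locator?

CH26va

Latitude subsquare x = 23; +1 → 24, wraps to 0 = a, carry into square.
Latitude square 5; +1 → 6.
The longitude characters are unchanged.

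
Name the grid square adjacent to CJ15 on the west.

Longitude square 1; −1 → 0.
The latitude characters are unchanged.

CJ05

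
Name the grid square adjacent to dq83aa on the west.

DQ73xa

Longitude subsquare a = 0; −1 → -1, wraps to 23 = x, carry into square.
Longitude square 8; −1 → 7.
The latitude characters are unchanged.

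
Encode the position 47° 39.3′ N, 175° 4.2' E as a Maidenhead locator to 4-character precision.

Offset from 180°W / 90°S: lon 355.07°, lat 137.66°.
Field: lon ⌊355.07/20⌋ = 17 → R; lat ⌊137.66/10⌋ = 13 → N.
Square: lon ⌊15.07/2⌋ = 7; lat ⌊7.66/1⌋ = 7.

RN77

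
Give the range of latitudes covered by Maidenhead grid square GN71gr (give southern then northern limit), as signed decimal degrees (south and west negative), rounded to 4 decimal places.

41.7083, 41.7500

Field G=6, N=13: +6·20° lon, +13·10° lat → SW at lon -60°, lat 40°.
Square 7, 1: +7·2° lon, +1·1° lat → SW at lon -46°, lat 41°.
Subsquare g=6, r=17: +6·0.0833333° lon, +17·0.0416667° lat → SW at lon -45.5°, lat 41.7083°.
Cell spans 0.0833333° lon × 0.0416667° lat.
south 41.7083, north 41.7500.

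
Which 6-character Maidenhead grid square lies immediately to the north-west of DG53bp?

DG53aq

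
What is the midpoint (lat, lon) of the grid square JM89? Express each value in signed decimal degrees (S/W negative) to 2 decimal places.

39.50, 17.00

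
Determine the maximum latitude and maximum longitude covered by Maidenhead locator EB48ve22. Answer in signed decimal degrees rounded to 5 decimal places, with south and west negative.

-71.82083, -90.22500

Field E=4, B=1: +4·20° lon, +1·10° lat → SW at lon -100°, lat -80°.
Square 4, 8: +4·2° lon, +8·1° lat → SW at lon -92°, lat -72°.
Subsquare v=21, e=4: +21·0.0833333° lon, +4·0.0416667° lat → SW at lon -90.25°, lat -71.8333°.
Extended square 2, 2: +2·0.00833333° lon, +2·0.00416667° lat → SW at lon -90.2333°, lat -71.825°.
Cell spans 0.00833333° lon × 0.00416667° lat. NE corner is SW corner plus one full cell.
latitude -71.82083, longitude -90.22500.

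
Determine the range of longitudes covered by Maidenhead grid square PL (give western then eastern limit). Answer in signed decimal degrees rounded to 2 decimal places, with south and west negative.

Field P=15, L=11: +15·20° lon, +11·10° lat → SW at lon 120°, lat 20°.
Cell spans 20° lon × 10° lat.
west 120.00, east 140.00.

120.00, 140.00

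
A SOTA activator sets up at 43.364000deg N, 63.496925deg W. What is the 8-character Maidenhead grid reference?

Add 180° to longitude and 90° to latitude: 116.50307, 133.36400.
Field: lon ⌊116.50307/20⌋ = 5 → F; lat ⌊133.36400/10⌋ = 13 → N.
Square: lon ⌊16.50307/2⌋ = 8; lat ⌊3.36400/1⌋ = 3.
Subsquare: lon ⌊0.50307/0.0833333⌋ = 6 → g; lat ⌊0.36400/0.0416667⌋ = 8 → i.
Extended square: lon ⌊0.00307/0.00833333⌋ = 0; lat ⌊0.03067/0.00416667⌋ = 7.

FN83gi07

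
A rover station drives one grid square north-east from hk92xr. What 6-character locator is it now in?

IK02as

Longitude subsquare x = 23; +1 → 24, wraps to 0 = a, carry into square.
Longitude square 9; +1 → 10, wraps to 0, carry into field.
Longitude field H = 7; +1 → 8 = I.
Latitude subsquare r = 17; +1 → 18 = s.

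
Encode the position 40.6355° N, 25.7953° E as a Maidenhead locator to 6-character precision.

KN20vp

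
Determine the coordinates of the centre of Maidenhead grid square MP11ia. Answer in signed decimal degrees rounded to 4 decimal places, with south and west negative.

61.0208, 62.7083

Field M=12, P=15: +12·20° lon, +15·10° lat → SW at lon 60°, lat 60°.
Square 1, 1: +1·2° lon, +1·1° lat → SW at lon 62°, lat 61°.
Subsquare i=8, a=0: +8·0.0833333° lon, +0·0.0416667° lat → SW at lon 62.6667°, lat 61°.
Cell spans 0.0833333° lon × 0.0416667° lat. Centre is SW corner plus half of each.
latitude 61.0208, longitude 62.7083.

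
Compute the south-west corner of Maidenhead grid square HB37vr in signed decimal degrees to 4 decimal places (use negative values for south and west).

-72.2917, -32.2500

Field H=7, B=1: +7·20° lon, +1·10° lat → SW at lon -40°, lat -80°.
Square 3, 7: +3·2° lon, +7·1° lat → SW at lon -34°, lat -73°.
Subsquare v=21, r=17: +21·0.0833333° lon, +17·0.0416667° lat → SW at lon -32.25°, lat -72.2917°.
latitude -72.2917, longitude -32.2500.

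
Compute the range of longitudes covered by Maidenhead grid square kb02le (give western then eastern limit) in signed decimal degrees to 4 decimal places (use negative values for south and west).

Field K=10, B=1: +10·20° lon, +1·10° lat → SW at lon 20°, lat -80°.
Square 0, 2: +0·2° lon, +2·1° lat → SW at lon 20°, lat -78°.
Subsquare l=11, e=4: +11·0.0833333° lon, +4·0.0416667° lat → SW at lon 20.9167°, lat -77.8333°.
Cell spans 0.0833333° lon × 0.0416667° lat.
west 20.9167, east 21.0000.

20.9167, 21.0000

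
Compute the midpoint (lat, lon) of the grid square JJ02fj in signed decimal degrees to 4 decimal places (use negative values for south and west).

Field J=9, J=9: +9·20° lon, +9·10° lat → SW at lon 0°, lat 0°.
Square 0, 2: +0·2° lon, +2·1° lat → SW at lon 0°, lat 2°.
Subsquare f=5, j=9: +5·0.0833333° lon, +9·0.0416667° lat → SW at lon 0.416667°, lat 2.375°.
Cell spans 0.0833333° lon × 0.0416667° lat. Centre is SW corner plus half of each.
latitude 2.3958, longitude 0.4583.

2.3958, 0.4583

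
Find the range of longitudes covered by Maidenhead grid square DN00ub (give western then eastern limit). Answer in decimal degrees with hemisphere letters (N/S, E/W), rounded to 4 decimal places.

118.3333° W, 118.2500° W

Field D=3, N=13: +3·20° lon, +13·10° lat → SW at lon -120°, lat 40°.
Square 0, 0: +0·2° lon, +0·1° lat → SW at lon -120°, lat 40°.
Subsquare u=20, b=1: +20·0.0833333° lon, +1·0.0416667° lat → SW at lon -118.333°, lat 40.0417°.
Cell spans 0.0833333° lon × 0.0416667° lat.
west 118.3333° W, east 118.2500° W.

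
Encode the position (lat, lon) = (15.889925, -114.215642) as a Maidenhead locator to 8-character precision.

DK25vv43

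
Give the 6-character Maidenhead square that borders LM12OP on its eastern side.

LM12pp

Longitude subsquare o = 14; +1 → 15 = p.
The latitude characters are unchanged.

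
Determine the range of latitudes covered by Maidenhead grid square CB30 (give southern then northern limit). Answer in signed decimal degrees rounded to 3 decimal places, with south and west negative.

-80.000, -79.000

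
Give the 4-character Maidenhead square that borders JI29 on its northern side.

JJ20

Latitude square 9; +1 → 10, wraps to 0, carry into field.
Latitude field I = 8; +1 → 9 = J.
The longitude characters are unchanged.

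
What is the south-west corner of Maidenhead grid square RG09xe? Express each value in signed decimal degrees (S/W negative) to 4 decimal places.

-20.8333, 161.9167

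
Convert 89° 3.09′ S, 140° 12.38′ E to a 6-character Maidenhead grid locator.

QA00cw

Offset from 180°W / 90°S: lon 320.2063°, lat 0.9485°.
Field (20°×10°, letters A–R): 320.2063/20 → 16 → Q, 0.9485/10 → 0 → A; chars QA.
Square (2°×1°, digits 0–9): 0.2063/2 → 0, 0.9485/1 → 0; chars 00.
Subsquare (5′×2.5′, letters a–x): 0.2063/0.0833333 → 2 → c, 0.9485/0.0416667 → 22 → w; chars cw.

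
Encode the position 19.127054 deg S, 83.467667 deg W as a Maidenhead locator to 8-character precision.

EH80gu39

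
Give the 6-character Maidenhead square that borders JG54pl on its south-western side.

Longitude subsquare p = 15; −1 → 14 = o.
Latitude subsquare l = 11; −1 → 10 = k.

JG54ok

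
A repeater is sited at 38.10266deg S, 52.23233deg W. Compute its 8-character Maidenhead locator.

GF31vv25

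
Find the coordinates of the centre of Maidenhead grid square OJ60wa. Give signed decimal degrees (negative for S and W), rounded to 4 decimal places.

0.0208, 113.8750

Field O=14, J=9: +14·20° lon, +9·10° lat → SW at lon 100°, lat 0°.
Square 6, 0: +6·2° lon, +0·1° lat → SW at lon 112°, lat 0°.
Subsquare w=22, a=0: +22·0.0833333° lon, +0·0.0416667° lat → SW at lon 113.833°, lat 0°.
Cell spans 0.0833333° lon × 0.0416667° lat. Centre is SW corner plus half of each.
latitude 0.0208, longitude 113.8750.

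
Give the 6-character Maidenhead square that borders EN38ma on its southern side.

Latitude subsquare a = 0; −1 → -1, wraps to 23 = x, carry into square.
Latitude square 8; −1 → 7.
The longitude characters are unchanged.

EN37mx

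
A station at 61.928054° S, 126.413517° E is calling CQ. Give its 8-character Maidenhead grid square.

Shift to the Maidenhead origin (180°W, 90°S): lon 306.41352, lat 28.07195.
Field: lon ⌊306.41352/20⌋ = 15 → P; lat ⌊28.07195/10⌋ = 2 → C.
Square: lon ⌊6.41352/2⌋ = 3; lat ⌊8.07195/1⌋ = 8.
Subsquare: lon ⌊0.41352/0.0833333⌋ = 4 → e; lat ⌊0.07195/0.0416667⌋ = 1 → b.
Extended square: lon ⌊0.08018/0.00833333⌋ = 9; lat ⌊0.03028/0.00416667⌋ = 7.

PC38eb97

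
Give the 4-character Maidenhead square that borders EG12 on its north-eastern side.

EG23

Longitude square 1; +1 → 2.
Latitude square 2; +1 → 3.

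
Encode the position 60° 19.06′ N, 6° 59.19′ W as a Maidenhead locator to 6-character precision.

Add 180° to longitude and 90° to latitude: 173.0135, 150.3177.
Field (20°×10°, letters A–R): 173.0135/20 → 8 → I, 150.3177/10 → 15 → P; chars IP.
Square (2°×1°, digits 0–9): 13.0135/2 → 6, 0.3177/1 → 0; chars 60.
Subsquare (5′×2.5′, letters a–x): 1.0135/0.0833333 → 12 → m, 0.3177/0.0416667 → 7 → h; chars mh.

IP60mh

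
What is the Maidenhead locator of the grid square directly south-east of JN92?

KN01

Longitude square 9; +1 → 10, wraps to 0, carry into field.
Longitude field J = 9; +1 → 10 = K.
Latitude square 2; −1 → 1.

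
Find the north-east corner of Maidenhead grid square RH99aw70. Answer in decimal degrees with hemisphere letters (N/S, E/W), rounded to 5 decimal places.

10.07917° S, 178.06667° E

Field R=17, H=7: +17·20° lon, +7·10° lat → SW at lon 160°, lat -20°.
Square 9, 9: +9·2° lon, +9·1° lat → SW at lon 178°, lat -11°.
Subsquare a=0, w=22: +0·0.0833333° lon, +22·0.0416667° lat → SW at lon 178°, lat -10.0833°.
Extended square 7, 0: +7·0.00833333° lon, +0·0.00416667° lat → SW at lon 178.058°, lat -10.0833°.
Cell spans 0.00833333° lon × 0.00416667° lat. NE corner is SW corner plus one full cell.
latitude 10.07917° S, longitude 178.06667° E.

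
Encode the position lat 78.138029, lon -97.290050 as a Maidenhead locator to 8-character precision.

Shift to the Maidenhead origin (180°W, 90°S): lon 82.70995, lat 168.13803.
Field: 82.70995/20 → 4 → E, 168.13803/10 → 16 → Q; chars EQ.
Square: 2.70995/2 → 1, 8.13803/1 → 8; chars 18.
Subsquare: 0.70995/0.0833333 → 8 → i, 0.13803/0.0416667 → 3 → d; chars id.
Extended square: 0.04328/0.00833333 → 5, 0.01303/0.00416667 → 3; chars 53.

EQ18id53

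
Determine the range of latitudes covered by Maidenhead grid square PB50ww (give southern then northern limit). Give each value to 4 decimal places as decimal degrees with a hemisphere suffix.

79.0833° S, 79.0417° S

Field P=15, B=1: +15·20° lon, +1·10° lat → SW at lon 120°, lat -80°.
Square 5, 0: +5·2° lon, +0·1° lat → SW at lon 130°, lat -80°.
Subsquare w=22, w=22: +22·0.0833333° lon, +22·0.0416667° lat → SW at lon 131.833°, lat -79.0833°.
Cell spans 0.0833333° lon × 0.0416667° lat.
south 79.0833° S, north 79.0417° S.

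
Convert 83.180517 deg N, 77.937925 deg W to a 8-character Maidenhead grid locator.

Shift to the Maidenhead origin (180°W, 90°S): lon 102.06207, lat 173.18052.
Field: 102.06207/20 → 5 → F, 173.18052/10 → 17 → R; chars FR.
Square: 2.06207/2 → 1, 3.18052/1 → 3; chars 13.
Subsquare: 0.06207/0.0833333 → 0 → a, 0.18052/0.0416667 → 4 → e; chars ae.
Extended square: 0.06207/0.00833333 → 7, 0.01385/0.00416667 → 3; chars 73.

FR13ae73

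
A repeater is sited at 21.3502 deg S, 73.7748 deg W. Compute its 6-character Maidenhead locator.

FG38cp

Add 180° to longitude and 90° to latitude: 106.2252, 68.6498.
Field: 106.2252/20 → 5 → F, 68.6498/10 → 6 → G; chars FG.
Square: 6.2252/2 → 3, 8.6498/1 → 8; chars 38.
Subsquare: 0.2252/0.0833333 → 2 → c, 0.6498/0.0416667 → 15 → p; chars cp.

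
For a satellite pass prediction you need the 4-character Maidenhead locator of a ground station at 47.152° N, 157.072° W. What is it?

Add 180° to longitude and 90° to latitude: 22.93, 137.15.
Field: 22.93/20 → 1 → B, 137.15/10 → 13 → N; chars BN.
Square: 2.93/2 → 1, 7.15/1 → 7; chars 17.

BN17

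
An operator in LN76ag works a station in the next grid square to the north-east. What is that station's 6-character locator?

Longitude subsquare a = 0; +1 → 1 = b.
Latitude subsquare g = 6; +1 → 7 = h.

LN76bh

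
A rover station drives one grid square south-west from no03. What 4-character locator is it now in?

Longitude square 0; −1 → -1, wraps to 9, carry into field.
Longitude field N = 13; −1 → 12 = M.
Latitude square 3; −1 → 2.

MO92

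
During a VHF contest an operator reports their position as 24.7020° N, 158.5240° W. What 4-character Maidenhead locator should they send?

BL04

Offset from 180°W / 90°S: lon 21.48°, lat 114.70°.
Field (20°×10°, letters A–R): lon ⌊21.48/20⌋ = 1 → B; lat ⌊114.70/10⌋ = 11 → L.
Square (2°×1°, digits 0–9): lon ⌊1.48/2⌋ = 0; lat ⌊4.70/1⌋ = 4.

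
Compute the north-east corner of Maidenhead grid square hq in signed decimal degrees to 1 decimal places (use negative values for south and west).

Field H=7, Q=16: +7·20° lon, +16·10° lat → SW at lon -40°, lat 70°.
Cell spans 20° lon × 10° lat. NE corner is SW corner plus one full cell.
latitude 80.0, longitude -20.0.

80.0, -20.0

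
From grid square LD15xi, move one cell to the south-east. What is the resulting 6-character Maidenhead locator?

LD25ah

Longitude subsquare x = 23; +1 → 24, wraps to 0 = a, carry into square.
Longitude square 1; +1 → 2.
Latitude subsquare i = 8; −1 → 7 = h.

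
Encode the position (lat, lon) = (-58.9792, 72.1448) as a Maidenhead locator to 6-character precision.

MD61ba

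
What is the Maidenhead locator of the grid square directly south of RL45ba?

RL44bx

Latitude subsquare a = 0; −1 → -1, wraps to 23 = x, carry into square.
Latitude square 5; −1 → 4.
The longitude characters are unchanged.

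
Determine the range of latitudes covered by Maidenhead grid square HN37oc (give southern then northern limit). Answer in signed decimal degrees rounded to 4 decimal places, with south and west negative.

47.0833, 47.1250

Field H=7, N=13: +7·20° lon, +13·10° lat → SW at lon -40°, lat 40°.
Square 3, 7: +3·2° lon, +7·1° lat → SW at lon -34°, lat 47°.
Subsquare o=14, c=2: +14·0.0833333° lon, +2·0.0416667° lat → SW at lon -32.8333°, lat 47.0833°.
Cell spans 0.0833333° lon × 0.0416667° lat.
south 47.0833, north 47.1250.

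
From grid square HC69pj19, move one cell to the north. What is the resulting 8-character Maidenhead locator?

HC69pk10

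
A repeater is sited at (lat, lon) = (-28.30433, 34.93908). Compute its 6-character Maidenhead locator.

KG71lq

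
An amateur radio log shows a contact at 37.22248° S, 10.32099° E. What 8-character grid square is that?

Add 180° to longitude and 90° to latitude: 190.32099, 52.77752.
Field: lon ⌊190.32099/20⌋ = 9 → J; lat ⌊52.77752/10⌋ = 5 → F.
Square: lon ⌊10.32099/2⌋ = 5; lat ⌊2.77752/1⌋ = 2.
Subsquare: lon ⌊0.32099/0.0833333⌋ = 3 → d; lat ⌊0.77752/0.0416667⌋ = 18 → s.
Extended square: lon ⌊0.07099/0.00833333⌋ = 8; lat ⌊0.02752/0.00416667⌋ = 6.

JF52ds86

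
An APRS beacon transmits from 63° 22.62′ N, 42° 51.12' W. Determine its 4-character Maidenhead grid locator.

GP83

Shift to the Maidenhead origin (180°W, 90°S): lon 137.15, lat 153.38.
Field (20°×10°, letters A–R): 137.15/20 → 6 → G, 153.38/10 → 15 → P; chars GP.
Square (2°×1°, digits 0–9): 17.15/2 → 8, 3.38/1 → 3; chars 83.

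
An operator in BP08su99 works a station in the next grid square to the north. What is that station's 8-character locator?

BP08sv90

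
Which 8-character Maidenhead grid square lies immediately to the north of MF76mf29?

MF76mg20

Latitude extended square 9; +1 → 10, wraps to 0, carry into subsquare.
Latitude subsquare f = 5; +1 → 6 = g.
The longitude characters are unchanged.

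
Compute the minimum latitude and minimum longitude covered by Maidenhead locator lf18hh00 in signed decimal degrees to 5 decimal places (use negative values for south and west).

Field L=11, F=5: +11·20° lon, +5·10° lat → SW at lon 40°, lat -40°.
Square 1, 8: +1·2° lon, +8·1° lat → SW at lon 42°, lat -32°.
Subsquare h=7, h=7: +7·0.0833333° lon, +7·0.0416667° lat → SW at lon 42.5833°, lat -31.7083°.
Extended square 0, 0: +0·0.00833333° lon, +0·0.00416667° lat → SW at lon 42.5833°, lat -31.7083°.
latitude -31.70833, longitude 42.58333.

-31.70833, 42.58333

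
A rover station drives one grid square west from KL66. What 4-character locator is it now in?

Longitude square 6; −1 → 5.
The latitude characters are unchanged.

KL56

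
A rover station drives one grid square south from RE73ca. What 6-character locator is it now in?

RE72cx

Latitude subsquare a = 0; −1 → -1, wraps to 23 = x, carry into square.
Latitude square 3; −1 → 2.
The longitude characters are unchanged.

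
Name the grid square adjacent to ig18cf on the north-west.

Longitude subsquare c = 2; −1 → 1 = b.
Latitude subsquare f = 5; +1 → 6 = g.

IG18bg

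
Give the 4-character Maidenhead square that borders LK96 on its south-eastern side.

Longitude square 9; +1 → 10, wraps to 0, carry into field.
Longitude field L = 11; +1 → 12 = M.
Latitude square 6; −1 → 5.

MK05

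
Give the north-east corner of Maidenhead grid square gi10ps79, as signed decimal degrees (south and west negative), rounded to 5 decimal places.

Field G=6, I=8: +6·20° lon, +8·10° lat → SW at lon -60°, lat -10°.
Square 1, 0: +1·2° lon, +0·1° lat → SW at lon -58°, lat -10°.
Subsquare p=15, s=18: +15·0.0833333° lon, +18·0.0416667° lat → SW at lon -56.75°, lat -9.25°.
Extended square 7, 9: +7·0.00833333° lon, +9·0.00416667° lat → SW at lon -56.6917°, lat -9.2125°.
Cell spans 0.00833333° lon × 0.00416667° lat. NE corner is SW corner plus one full cell.
latitude -9.20833, longitude -56.68333.

-9.20833, -56.68333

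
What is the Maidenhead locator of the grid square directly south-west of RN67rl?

RN67qk

Longitude subsquare r = 17; −1 → 16 = q.
Latitude subsquare l = 11; −1 → 10 = k.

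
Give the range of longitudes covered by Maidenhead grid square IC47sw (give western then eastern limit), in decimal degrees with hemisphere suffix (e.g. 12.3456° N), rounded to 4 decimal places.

10.5000° W, 10.4167° W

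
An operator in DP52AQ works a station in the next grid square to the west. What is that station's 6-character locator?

Longitude subsquare a = 0; −1 → -1, wraps to 23 = x, carry into square.
Longitude square 5; −1 → 4.
The latitude characters are unchanged.

DP42xq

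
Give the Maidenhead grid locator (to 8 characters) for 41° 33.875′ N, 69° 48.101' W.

FN51cn35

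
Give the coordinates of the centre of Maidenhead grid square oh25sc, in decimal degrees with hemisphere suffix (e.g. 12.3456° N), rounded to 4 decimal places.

Field O=14, H=7: +14·20° lon, +7·10° lat → SW at lon 100°, lat -20°.
Square 2, 5: +2·2° lon, +5·1° lat → SW at lon 104°, lat -15°.
Subsquare s=18, c=2: +18·0.0833333° lon, +2·0.0416667° lat → SW at lon 105.5°, lat -14.9167°.
Cell spans 0.0833333° lon × 0.0416667° lat. Centre is SW corner plus half of each.
latitude 14.8958° S, longitude 105.5417° E.

14.8958° S, 105.5417° E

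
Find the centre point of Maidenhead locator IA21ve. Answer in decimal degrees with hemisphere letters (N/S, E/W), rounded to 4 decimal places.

88.8125° S, 14.2083° W

Field I=8, A=0: +8·20° lon, +0·10° lat → SW at lon -20°, lat -90°.
Square 2, 1: +2·2° lon, +1·1° lat → SW at lon -16°, lat -89°.
Subsquare v=21, e=4: +21·0.0833333° lon, +4·0.0416667° lat → SW at lon -14.25°, lat -88.8333°.
Cell spans 0.0833333° lon × 0.0416667° lat. Centre is SW corner plus half of each.
latitude 88.8125° S, longitude 14.2083° W.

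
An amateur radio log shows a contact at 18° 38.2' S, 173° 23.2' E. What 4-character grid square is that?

Add 180° to longitude and 90° to latitude: 353.39, 71.36.
Field: 353.39/20 → 17 → R, 71.36/10 → 7 → H; chars RH.
Square: 13.39/2 → 6, 1.36/1 → 1; chars 61.

RH61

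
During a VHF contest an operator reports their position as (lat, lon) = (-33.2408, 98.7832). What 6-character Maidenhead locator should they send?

NF96js

Shift to the Maidenhead origin (180°W, 90°S): lon 278.7832, lat 56.7592.
Field: 278.7832/20 → 13 → N, 56.7592/10 → 5 → F; chars NF.
Square: 18.7832/2 → 9, 6.7592/1 → 6; chars 96.
Subsquare: 0.7832/0.0833333 → 9 → j, 0.7592/0.0416667 → 18 → s; chars js.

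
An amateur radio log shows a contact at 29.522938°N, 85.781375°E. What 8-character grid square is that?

Offset from 180°W / 90°S: lon 265.78138°, lat 119.52294°.
Field (20°×10°, letters A–R): 265.78138/20 → 13 → N, 119.52294/10 → 11 → L; chars NL.
Square (2°×1°, digits 0–9): 5.78138/2 → 2, 9.52294/1 → 9; chars 29.
Subsquare (5′×2.5′, letters a–x): 1.78138/0.0833333 → 21 → v, 0.52294/0.0416667 → 12 → m; chars vm.
Extended square (30″×15″, digits 0–9): 0.03138/0.00833333 → 3, 0.02294/0.00416667 → 5; chars 35.

NL29vm35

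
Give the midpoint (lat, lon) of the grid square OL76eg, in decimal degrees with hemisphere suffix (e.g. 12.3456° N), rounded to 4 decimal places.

Field O=14, L=11: +14·20° lon, +11·10° lat → SW at lon 100°, lat 20°.
Square 7, 6: +7·2° lon, +6·1° lat → SW at lon 114°, lat 26°.
Subsquare e=4, g=6: +4·0.0833333° lon, +6·0.0416667° lat → SW at lon 114.333°, lat 26.25°.
Cell spans 0.0833333° lon × 0.0416667° lat. Centre is SW corner plus half of each.
latitude 26.2708° N, longitude 114.3750° E.

26.2708° N, 114.3750° E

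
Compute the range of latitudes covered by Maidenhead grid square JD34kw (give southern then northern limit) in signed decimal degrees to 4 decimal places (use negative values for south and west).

Field J=9, D=3: +9·20° lon, +3·10° lat → SW at lon 0°, lat -60°.
Square 3, 4: +3·2° lon, +4·1° lat → SW at lon 6°, lat -56°.
Subsquare k=10, w=22: +10·0.0833333° lon, +22·0.0416667° lat → SW at lon 6.83333°, lat -55.0833°.
Cell spans 0.0833333° lon × 0.0416667° lat.
south -55.0833, north -55.0417.

-55.0833, -55.0417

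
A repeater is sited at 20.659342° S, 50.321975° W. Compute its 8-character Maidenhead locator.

GG49ui11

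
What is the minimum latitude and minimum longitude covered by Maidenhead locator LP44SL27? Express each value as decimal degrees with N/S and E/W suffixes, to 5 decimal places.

64.48750° N, 49.51667° E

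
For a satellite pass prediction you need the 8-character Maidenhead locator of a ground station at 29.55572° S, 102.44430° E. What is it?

OG10fk36

Add 180° to longitude and 90° to latitude: 282.44430, 60.44428.
Field: lon ⌊282.44430/20⌋ = 14 → O; lat ⌊60.44428/10⌋ = 6 → G.
Square: lon ⌊2.44430/2⌋ = 1; lat ⌊0.44428/1⌋ = 0.
Subsquare: lon ⌊0.44430/0.0833333⌋ = 5 → f; lat ⌊0.44428/0.0416667⌋ = 10 → k.
Extended square: lon ⌊0.02763/0.00833333⌋ = 3; lat ⌊0.02761/0.00416667⌋ = 6.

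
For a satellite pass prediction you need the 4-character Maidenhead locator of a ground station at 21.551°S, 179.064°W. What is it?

Offset from 180°W / 90°S: lon 0.94°, lat 68.45°.
Field: 0.94/20 → 0 → A, 68.45/10 → 6 → G; chars AG.
Square: 0.94/2 → 0, 8.45/1 → 8; chars 08.

AG08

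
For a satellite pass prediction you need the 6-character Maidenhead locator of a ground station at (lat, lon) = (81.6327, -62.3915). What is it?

FR81tp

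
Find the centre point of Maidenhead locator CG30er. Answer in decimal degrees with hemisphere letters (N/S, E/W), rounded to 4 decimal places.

29.2708° S, 133.6250° W

Field C=2, G=6: +2·20° lon, +6·10° lat → SW at lon -140°, lat -30°.
Square 3, 0: +3·2° lon, +0·1° lat → SW at lon -134°, lat -30°.
Subsquare e=4, r=17: +4·0.0833333° lon, +17·0.0416667° lat → SW at lon -133.667°, lat -29.2917°.
Cell spans 0.0833333° lon × 0.0416667° lat. Centre is SW corner plus half of each.
latitude 29.2708° S, longitude 133.6250° W.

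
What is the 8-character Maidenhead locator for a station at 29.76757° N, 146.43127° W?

Shift to the Maidenhead origin (180°W, 90°S): lon 33.56873, lat 119.76757.
Field: lon ⌊33.56873/20⌋ = 1 → B; lat ⌊119.76757/10⌋ = 11 → L.
Square: lon ⌊13.56873/2⌋ = 6; lat ⌊9.76757/1⌋ = 9.
Subsquare: lon ⌊1.56873/0.0833333⌋ = 18 → s; lat ⌊0.76757/0.0416667⌋ = 18 → s.
Extended square: lon ⌊0.06873/0.00833333⌋ = 8; lat ⌊0.01757/0.00416667⌋ = 4.

BL69ss84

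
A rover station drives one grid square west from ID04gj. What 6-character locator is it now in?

ID04fj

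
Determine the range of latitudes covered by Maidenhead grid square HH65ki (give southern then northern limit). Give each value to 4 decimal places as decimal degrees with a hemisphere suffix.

Field H=7, H=7: +7·20° lon, +7·10° lat → SW at lon -40°, lat -20°.
Square 6, 5: +6·2° lon, +5·1° lat → SW at lon -28°, lat -15°.
Subsquare k=10, i=8: +10·0.0833333° lon, +8·0.0416667° lat → SW at lon -27.1667°, lat -14.6667°.
Cell spans 0.0833333° lon × 0.0416667° lat.
south 14.6667° S, north 14.6250° S.

14.6667° S, 14.6250° S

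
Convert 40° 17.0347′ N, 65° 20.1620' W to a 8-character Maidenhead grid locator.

Shift to the Maidenhead origin (180°W, 90°S): lon 114.66397, lat 130.28391.
Field: 114.66397/20 → 5 → F, 130.28391/10 → 13 → N; chars FN.
Square: 14.66397/2 → 7, 0.28391/1 → 0; chars 70.
Subsquare: 0.66397/0.0833333 → 7 → h, 0.28391/0.0416667 → 6 → g; chars hg.
Extended square: 0.08063/0.00833333 → 9, 0.03391/0.00416667 → 8; chars 98.

FN70hg98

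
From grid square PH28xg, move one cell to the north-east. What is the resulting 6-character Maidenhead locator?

PH38ah

Longitude subsquare x = 23; +1 → 24, wraps to 0 = a, carry into square.
Longitude square 2; +1 → 3.
Latitude subsquare g = 6; +1 → 7 = h.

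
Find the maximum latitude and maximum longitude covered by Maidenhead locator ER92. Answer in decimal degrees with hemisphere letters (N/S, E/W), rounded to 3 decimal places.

Field E=4, R=17: +4·20° lon, +17·10° lat → SW at lon -100°, lat 80°.
Square 9, 2: +9·2° lon, +2·1° lat → SW at lon -82°, lat 82°.
Cell spans 2° lon × 1° lat. NE corner is SW corner plus one full cell.
latitude 83.000° N, longitude 80.000° W.

83.000° N, 80.000° W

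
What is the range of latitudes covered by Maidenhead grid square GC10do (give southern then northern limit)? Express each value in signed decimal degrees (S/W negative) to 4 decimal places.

Field G=6, C=2: +6·20° lon, +2·10° lat → SW at lon -60°, lat -70°.
Square 1, 0: +1·2° lon, +0·1° lat → SW at lon -58°, lat -70°.
Subsquare d=3, o=14: +3·0.0833333° lon, +14·0.0416667° lat → SW at lon -57.75°, lat -69.4167°.
Cell spans 0.0833333° lon × 0.0416667° lat.
south -69.4167, north -69.3750.

-69.4167, -69.3750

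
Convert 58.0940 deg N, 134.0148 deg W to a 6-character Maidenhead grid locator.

Offset from 180°W / 90°S: lon 45.9852°, lat 148.0940°.
Field: 45.9852/20 → 2 → C, 148.0940/10 → 14 → O; chars CO.
Square: 5.9852/2 → 2, 8.0940/1 → 8; chars 28.
Subsquare: 1.9852/0.0833333 → 23 → x, 0.0940/0.0416667 → 2 → c; chars xc.

CO28xc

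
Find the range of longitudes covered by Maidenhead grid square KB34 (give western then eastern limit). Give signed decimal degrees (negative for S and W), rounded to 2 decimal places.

26.00, 28.00

Field K=10, B=1: +10·20° lon, +1·10° lat → SW at lon 20°, lat -80°.
Square 3, 4: +3·2° lon, +4·1° lat → SW at lon 26°, lat -76°.
Cell spans 2° lon × 1° lat.
west 26.00, east 28.00.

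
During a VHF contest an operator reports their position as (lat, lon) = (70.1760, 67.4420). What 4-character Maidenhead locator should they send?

MQ30

Offset from 180°W / 90°S: lon 247.44°, lat 160.18°.
Field: lon ⌊247.44/20⌋ = 12 → M; lat ⌊160.18/10⌋ = 16 → Q.
Square: lon ⌊7.44/2⌋ = 3; lat ⌊0.18/1⌋ = 0.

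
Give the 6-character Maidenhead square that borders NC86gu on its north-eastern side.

NC86hv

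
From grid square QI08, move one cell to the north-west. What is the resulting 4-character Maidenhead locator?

PI99

Longitude square 0; −1 → -1, wraps to 9, carry into field.
Longitude field Q = 16; −1 → 15 = P.
Latitude square 8; +1 → 9.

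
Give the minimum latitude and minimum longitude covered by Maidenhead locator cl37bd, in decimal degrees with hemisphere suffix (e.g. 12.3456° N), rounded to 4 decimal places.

27.1250° N, 133.9167° W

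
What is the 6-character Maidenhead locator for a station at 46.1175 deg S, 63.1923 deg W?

FE83jv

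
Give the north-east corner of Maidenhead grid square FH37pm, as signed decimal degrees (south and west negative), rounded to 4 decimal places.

Field F=5, H=7: +5·20° lon, +7·10° lat → SW at lon -80°, lat -20°.
Square 3, 7: +3·2° lon, +7·1° lat → SW at lon -74°, lat -13°.
Subsquare p=15, m=12: +15·0.0833333° lon, +12·0.0416667° lat → SW at lon -72.75°, lat -12.5°.
Cell spans 0.0833333° lon × 0.0416667° lat. NE corner is SW corner plus one full cell.
latitude -12.4583, longitude -72.6667.

-12.4583, -72.6667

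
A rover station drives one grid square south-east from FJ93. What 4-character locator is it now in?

Longitude square 9; +1 → 10, wraps to 0, carry into field.
Longitude field F = 5; +1 → 6 = G.
Latitude square 3; −1 → 2.

GJ02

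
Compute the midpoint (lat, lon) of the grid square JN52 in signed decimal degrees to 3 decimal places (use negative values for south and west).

42.500, 11.000

Field J=9, N=13: +9·20° lon, +13·10° lat → SW at lon 0°, lat 40°.
Square 5, 2: +5·2° lon, +2·1° lat → SW at lon 10°, lat 42°.
Cell spans 2° lon × 1° lat. Centre is SW corner plus half of each.
latitude 42.500, longitude 11.000.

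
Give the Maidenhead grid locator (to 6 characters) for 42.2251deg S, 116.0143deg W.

Offset from 180°W / 90°S: lon 63.9857°, lat 47.7749°.
Field: 63.9857/20 → 3 → D, 47.7749/10 → 4 → E; chars DE.
Square: 3.9857/2 → 1, 7.7749/1 → 7; chars 17.
Subsquare: 1.9857/0.0833333 → 23 → x, 0.7749/0.0416667 → 18 → s; chars xs.

DE17xs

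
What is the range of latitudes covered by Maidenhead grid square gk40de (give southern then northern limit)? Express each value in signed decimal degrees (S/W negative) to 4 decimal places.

10.1667, 10.2083

Field G=6, K=10: +6·20° lon, +10·10° lat → SW at lon -60°, lat 10°.
Square 4, 0: +4·2° lon, +0·1° lat → SW at lon -52°, lat 10°.
Subsquare d=3, e=4: +3·0.0833333° lon, +4·0.0416667° lat → SW at lon -51.75°, lat 10.1667°.
Cell spans 0.0833333° lon × 0.0416667° lat.
south 10.1667, north 10.2083.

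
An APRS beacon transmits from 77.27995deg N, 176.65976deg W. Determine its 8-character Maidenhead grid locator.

AQ17qg07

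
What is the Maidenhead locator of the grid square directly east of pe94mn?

PE94nn

Longitude subsquare m = 12; +1 → 13 = n.
The latitude characters are unchanged.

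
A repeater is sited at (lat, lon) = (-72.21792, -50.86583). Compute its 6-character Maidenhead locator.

GB47ns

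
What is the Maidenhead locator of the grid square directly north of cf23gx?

CF24ga

Latitude subsquare x = 23; +1 → 24, wraps to 0 = a, carry into square.
Latitude square 3; +1 → 4.
The longitude characters are unchanged.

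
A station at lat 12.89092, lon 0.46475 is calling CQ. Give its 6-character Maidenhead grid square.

JK02fv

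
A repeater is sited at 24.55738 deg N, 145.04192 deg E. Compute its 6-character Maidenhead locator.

Add 180° to longitude and 90° to latitude: 325.0419, 114.5574.
Field: 325.0419/20 → 16 → Q, 114.5574/10 → 11 → L; chars QL.
Square: 5.0419/2 → 2, 4.5574/1 → 4; chars 24.
Subsquare: 1.0419/0.0833333 → 12 → m, 0.5574/0.0416667 → 13 → n; chars mn.

QL24mn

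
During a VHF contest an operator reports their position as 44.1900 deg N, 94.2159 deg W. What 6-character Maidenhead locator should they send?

EN24ve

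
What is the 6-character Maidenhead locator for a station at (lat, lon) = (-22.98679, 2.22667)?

Add 180° to longitude and 90° to latitude: 182.2267, 67.0132.
Field: lon ⌊182.2267/20⌋ = 9 → J; lat ⌊67.0132/10⌋ = 6 → G.
Square: lon ⌊2.2267/2⌋ = 1; lat ⌊7.0132/1⌋ = 7.
Subsquare: lon ⌊0.2267/0.0833333⌋ = 2 → c; lat ⌊0.0132/0.0416667⌋ = 0 → a.

JG17ca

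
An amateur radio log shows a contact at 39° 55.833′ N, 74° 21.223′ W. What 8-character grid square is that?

FM29tw73

Offset from 180°W / 90°S: lon 105.64628°, lat 129.93055°.
Field: 105.64628/20 → 5 → F, 129.93055/10 → 12 → M; chars FM.
Square: 5.64628/2 → 2, 9.93055/1 → 9; chars 29.
Subsquare: 1.64628/0.0833333 → 19 → t, 0.93055/0.0416667 → 22 → w; chars tw.
Extended square: 0.06295/0.00833333 → 7, 0.01388/0.00416667 → 3; chars 73.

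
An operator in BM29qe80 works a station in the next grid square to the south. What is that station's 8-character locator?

Latitude extended square 0; −1 → -1, wraps to 9, carry into subsquare.
Latitude subsquare e = 4; −1 → 3 = d.
The longitude characters are unchanged.

BM29qd89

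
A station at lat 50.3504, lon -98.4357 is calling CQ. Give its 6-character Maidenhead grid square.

EO00si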